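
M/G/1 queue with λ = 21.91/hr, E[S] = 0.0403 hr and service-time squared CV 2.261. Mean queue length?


ρ = λ·E[S] = 21.91·0.0403 = 0.8830
Lq = ρ²(1+C_s²)/(2(1−ρ)) = 0.7796·(1+2.261)/(2·0.1170)
= 0.7796·3.2610/0.2341 = 10.86249

Final: 10.86249


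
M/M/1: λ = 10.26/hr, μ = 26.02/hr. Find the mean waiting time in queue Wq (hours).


ρ = 10.26/26.02 = 0.3943
Wq = ρ/(μ−λ) = 0.3943/(26.02 − 10.26) = 0.3943/15.76 = 0.02502 hr

Final: 0.02502 hr


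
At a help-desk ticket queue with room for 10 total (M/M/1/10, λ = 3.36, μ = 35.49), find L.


ρ = 3.36/35.49 = 0.09467
L = ρ[1 − (K+1)ρ^K + Kρ^(K+1)] / [(1−ρ)(1−ρ^(K+1))]
Numerator: 0.09467·(1 − 11·5.785e-11 + 10·5.477e-12) = 0.094675
Denominator: (0.9053)·(1.000000) = 0.905325
L = 0.094675/0.905325 = 0.1046

Final: 0.1046


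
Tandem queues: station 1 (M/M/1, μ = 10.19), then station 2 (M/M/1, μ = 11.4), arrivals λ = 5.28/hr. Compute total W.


Each node sees arrival rate λ = 5.28/hr (tandem ⇒ throughput preserved).
W₁ = 1/(μ₁−λ) = 1/(10.19−5.28) = 0.20367 hr
W₂ = 1/(μ₂−λ) = 1/(11.4−5.28) = 0.16340 hr
W_total = W₁ + W₂ = 0.20367 + 0.16340 = 0.36706 hr

Final: 0.36706 hr


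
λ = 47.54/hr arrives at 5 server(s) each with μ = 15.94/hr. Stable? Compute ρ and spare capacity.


Total capacity cμ = 5·15.94 = 79.70/hr
ρ = λ/(cμ) = 47.54/79.70 = 0.5965
Stable ⇔ ρ < 1: YES
Spare capacity = cμ − λ = 79.70 − 47.54 = 32.16/hr

Final: ρ = 0.5965; stable; margin = 32.16/hr


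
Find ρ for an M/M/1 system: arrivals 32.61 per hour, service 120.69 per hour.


ρ = λ/μ = 32.61/120.69 = 0.2702

Final: 0.2702


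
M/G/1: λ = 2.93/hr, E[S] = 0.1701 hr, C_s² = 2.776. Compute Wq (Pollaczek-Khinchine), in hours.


ρ = λ·E[S] = 2.93·0.1701 = 0.4984
E[S²] = E[S]²(1+C_s²) = 0.1701²·(1+2.776) = 0.109255
Wq = λ·E[S²]/(2(1−ρ)) = 2.93·0.109255/(2·0.5016) = 0.31909 hr

Final: 0.31909 hr


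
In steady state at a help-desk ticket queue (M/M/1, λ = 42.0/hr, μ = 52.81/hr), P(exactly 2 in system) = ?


ρ = 42.0/52.81 = 0.7953
P_n = (1−ρ)·ρ^n = (1 − 0.7953)·0.7953^2 = 0.2047·0.632508 = 0.129472

Final: 0.129472


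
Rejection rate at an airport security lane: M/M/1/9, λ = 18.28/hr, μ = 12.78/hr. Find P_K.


ρ = λ/μ = 18.28/12.78 = 1.4304
P_K = (1−ρ)ρ^K/(1−ρ^(K+1)) = (-0.4304·25.061556)/(1 − 35.847046)
= -10.785490/-34.847046 = 0.309509

Final: 0.309509


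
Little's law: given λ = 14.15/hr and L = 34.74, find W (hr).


W = L/λ = 34.74/14.15 = 2.4551 hr

Final: 2.4551 hr


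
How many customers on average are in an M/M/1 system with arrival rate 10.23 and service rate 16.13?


ρ = λ/μ = 10.23/16.13 = 0.6342
L = ρ/(1−ρ) = 0.6342/(1 − 0.6342) = 0.6342/0.3658 = 1.7339

Final: 1.7339


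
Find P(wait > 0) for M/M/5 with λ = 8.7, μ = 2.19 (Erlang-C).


a = λ/μ = 3.9726; ρ = a/5 = 0.7945
P₀ = 0.013547 (from M/M/c formula)
C(c,a) = [a^c/(c!(1−ρ))]·P₀ = [989.40862/(120·0.2055)]·0.013547
= 40.12602·0.013547 = 0.543597

Final: 0.543597


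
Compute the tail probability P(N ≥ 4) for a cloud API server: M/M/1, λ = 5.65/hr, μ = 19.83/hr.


ρ = 5.65/19.83 = 0.2849
P(N ≥ n) = ρ^n = 0.2849^4 = 0.006590

Final: 0.006590


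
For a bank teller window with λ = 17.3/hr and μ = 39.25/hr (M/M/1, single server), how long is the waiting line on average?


ρ = 17.3/39.25 = 0.4408
Lq = ρ²/(1−ρ) = 0.1943/0.5592 = 0.3474

Final: 0.3474


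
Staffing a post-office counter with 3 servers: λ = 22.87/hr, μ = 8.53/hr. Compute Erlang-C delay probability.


a = λ/μ = 2.6811; ρ = a/3 = 0.8937
P₀ = 0.026670 (from M/M/c formula)
C(c,a) = [a^c/(c!(1−ρ))]·P₀ = [19.27309/(6·0.1063)]·0.026670
= 30.22049·0.026670 = 0.805969

Final: 0.805969


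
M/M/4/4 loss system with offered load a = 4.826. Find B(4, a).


B(c,a) = (a^c/c!) / Σ_{k=0}^{c} a^k/k!
a^4/4! = 22.601540
Σ terms (k=0..4): 1.00000 + 4.82600 + 11.64514 + 18.73315 + 22.60154 = 58.805823
B = 22.601540/58.805823 = 0.384342

Final: 0.384342


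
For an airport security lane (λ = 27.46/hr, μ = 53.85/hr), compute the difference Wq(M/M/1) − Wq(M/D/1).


ρ = 27.46/53.85 = 0.5099
Wq(M/M/1) = ρ/(μ−λ) = 0.5099/26.39 = 0.01932 hr
Wq(M/D/1) = ρ/(2(μ−λ)) = 0.009662 hr
Savings = 0.01932 − 0.009662 = 0.009662 hr

Final: 0.009662 hr


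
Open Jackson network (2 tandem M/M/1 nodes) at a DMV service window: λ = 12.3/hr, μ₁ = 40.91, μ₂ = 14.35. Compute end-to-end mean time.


Each node sees arrival rate λ = 12.3/hr (tandem ⇒ throughput preserved).
W₁ = 1/(μ₁−λ) = 1/(40.91−12.3) = 0.03495 hr
W₂ = 1/(μ₂−λ) = 1/(14.35−12.3) = 0.48780 hr
W_total = W₁ + W₂ = 0.03495 + 0.48780 = 0.52276 hr

Final: 0.52276 hr


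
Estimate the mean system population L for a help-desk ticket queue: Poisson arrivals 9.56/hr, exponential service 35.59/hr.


ρ = λ/μ = 9.56/35.59 = 0.2686
L = ρ/(1−ρ) = 0.2686/(1 − 0.2686) = 0.2686/0.7314 = 0.3673

Final: 0.3673


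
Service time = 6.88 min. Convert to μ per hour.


μ = 1/(service time) in consistent units.
1 hour = 60 min, so μ = 60/6.88 = 8.7209 per hour

Final: 8.7209 /hr


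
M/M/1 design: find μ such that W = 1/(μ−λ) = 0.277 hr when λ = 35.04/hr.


W = 1/(μ−λ) ⇒ μ − λ = 1/W = 1/0.277 = 3.6101
μ = λ + 1/W = 35.04 + 3.6101 = 38.6501 per hr

Final: 38.6501 /hr


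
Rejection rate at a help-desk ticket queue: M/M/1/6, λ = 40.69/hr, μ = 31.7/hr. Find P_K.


ρ = λ/μ = 40.69/31.7 = 1.2836
P_K = (1−ρ)ρ^K/(1−ρ^(K+1)) = (-0.2836·4.472708)/(1 − 5.741151)
= -1.268443/-4.741151 = 0.267539

Final: 0.267539


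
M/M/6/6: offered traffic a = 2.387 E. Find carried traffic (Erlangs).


B(6,2.387) = 0.023881 (Erlang-B)
Carried load = a(1 − B) = 2.387·(1 − 0.023881) = 2.387·0.976119 = 2.3300 E

Final: 2.3300 Erlangs


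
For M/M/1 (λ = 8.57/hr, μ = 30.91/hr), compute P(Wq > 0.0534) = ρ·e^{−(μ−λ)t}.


ρ = 8.57/30.91 = 0.2773
P(Wq > t) = ρ·e^{−(μ−λ)t} = 0.2773·e^{−1.1930}
= 0.2773·0.303323 = 0.084098

Final: 0.084098


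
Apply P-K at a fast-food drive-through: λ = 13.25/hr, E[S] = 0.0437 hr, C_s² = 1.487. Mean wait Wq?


ρ = λ·E[S] = 13.25·0.0437 = 0.5790
E[S²] = E[S]²(1+C_s²) = 0.0437²·(1+1.487) = 0.004749
Wq = λ·E[S²]/(2(1−ρ)) = 13.25·0.004749/(2·0.4210) = 0.07474 hr

Final: 0.07474 hr


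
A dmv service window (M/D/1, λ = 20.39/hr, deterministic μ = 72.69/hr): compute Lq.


ρ = 20.39/72.69 = 0.2805
M/D/1: Lq = ρ²/(2(1−ρ)) = 0.07868/(2·0.7195) = 0.05468

Final: 0.05468


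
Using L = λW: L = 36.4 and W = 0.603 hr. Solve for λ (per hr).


λ = L/W = 36.4/0.603 = 60.3648 /hr

Final: 60.3648 /hr


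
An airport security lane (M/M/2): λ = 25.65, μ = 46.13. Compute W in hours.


a = 0.5560; ρ = 0.2780; P₀ = 0.564922
Lq = P₀·a^c·ρ/(c!(1−ρ)²) = 0.04658
Wq = Lq/λ = 0.04658/25.65 = 0.001816 hr
W = Wq + 1/μ = 0.001816 + 0.02168 = 0.02349 hr

Final: 0.02349 hr


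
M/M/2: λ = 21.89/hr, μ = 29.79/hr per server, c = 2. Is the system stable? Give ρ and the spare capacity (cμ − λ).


Total capacity cμ = 2·29.79 = 59.58/hr
ρ = λ/(cμ) = 21.89/59.58 = 0.3674
Stable ⇔ ρ < 1: YES
Spare capacity = cμ − λ = 59.58 − 21.89 = 37.69/hr

Final: ρ = 0.3674; stable; margin = 37.69/hr


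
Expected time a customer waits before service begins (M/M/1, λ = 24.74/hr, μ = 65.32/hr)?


ρ = 24.74/65.32 = 0.3788
Wq = ρ/(μ−λ) = 0.3788/(65.32 − 24.74) = 0.3788/40.58 = 0.009333 hr

Final: 0.009333 hr


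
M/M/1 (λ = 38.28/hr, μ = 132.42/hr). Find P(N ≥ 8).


ρ = 38.28/132.42 = 0.2891
P(N ≥ n) = ρ^n = 0.2891^8 = 0.00004877

Final: 0.00004877


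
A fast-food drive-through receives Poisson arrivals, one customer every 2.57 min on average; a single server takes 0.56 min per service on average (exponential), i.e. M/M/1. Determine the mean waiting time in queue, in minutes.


λ = 60/2.57 = 23.3463 /hr
μ = 60/0.56 = 107.1429 /hr
ρ = λ/μ = 23.3463/107.1429 = 0.2179
Wq = ρ/(μ−λ) = 0.2179/(107.1429−23.3463) = 0.002600 hr
In minutes: 0.002600·60 = 0.1560 min

Final: 0.1560 min


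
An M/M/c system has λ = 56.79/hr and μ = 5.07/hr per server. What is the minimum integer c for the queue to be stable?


Stability requires cμ > λ ⇔ c > λ/μ.
λ/μ = 56.79/5.07 = 11.2012
Minimum integer c = ⌊11.2012⌋ + 1 = 12
Check: 12·5.07 = 60.84 > 56.79, while 11·5.07 = 55.77 ≤ 56.79

Final: 12 servers


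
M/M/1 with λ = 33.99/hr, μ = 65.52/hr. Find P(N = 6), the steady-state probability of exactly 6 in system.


ρ = 33.99/65.52 = 0.5188
P_n = (1−ρ)·ρ^n = (1 − 0.5188)·0.5188^6 = 0.4812·0.019492 = 0.009380

Final: 0.009380


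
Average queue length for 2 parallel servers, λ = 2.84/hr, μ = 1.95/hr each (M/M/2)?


a = λ/μ = 1.4564; ρ = a/2 = 0.7282
P₀ = 0.157270
Lq = P₀·a^c·ρ / (c!·(1−ρ)²) = 0.157270·2.12113·0.7282/(2·0.07387)
= 1.64420

Final: 1.64420


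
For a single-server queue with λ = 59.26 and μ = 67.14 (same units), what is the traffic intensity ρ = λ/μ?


ρ = λ/μ = 59.26/67.14 = 0.8826

Final: 0.8826


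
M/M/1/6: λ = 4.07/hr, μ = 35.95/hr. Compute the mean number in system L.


ρ = 4.07/35.95 = 0.1132
L = ρ[1 − (K+1)ρ^K + Kρ^(K+1)] / [(1−ρ)(1−ρ^(K+1))]
Numerator: 0.1132·(1 − 7·0.000002106 + 6·0.0000002384) = 0.113211
Denominator: (0.8868)·(1.000000) = 0.886787
L = 0.113211/0.886787 = 0.1277

Final: 0.1277


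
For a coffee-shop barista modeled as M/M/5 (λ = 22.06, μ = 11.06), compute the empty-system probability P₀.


a = λ/μ = 22.06/11.06 = 1.9946; ρ = a/c = 0.3989
Σ_{k=0}^{4} a^k/k! (terms k=0..4) = 1.00000 + 1.99458 + 1.98916 + 1.32251 + 0.65946 = 6.96572
Tail: a^5/(5!(1−ρ)) = 31.56835/(120·0.6011) = 0.43766
P₀ = 1/(6.96572 + 0.43766) = 1/7.40337 = 0.135074

Final: 0.135074


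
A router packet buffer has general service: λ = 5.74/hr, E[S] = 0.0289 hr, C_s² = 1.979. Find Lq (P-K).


ρ = λ·E[S] = 5.74·0.0289 = 0.1659
Lq = ρ²(1+C_s²)/(2(1−ρ)) = 0.02752·(1+1.979)/(2·0.8341)
= 0.02752·2.9790/1.6682 = 0.04914

Final: 0.04914


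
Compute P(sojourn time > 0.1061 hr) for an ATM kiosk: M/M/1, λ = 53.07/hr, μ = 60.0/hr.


W ~ Exponential(μ−λ) for M/M/1.
μ − λ = 60.0 − 53.07 = 6.9300
P(W > t) = e^{−(μ−λ)t} = e^{−0.7353} = 0.479375

Final: 0.479375


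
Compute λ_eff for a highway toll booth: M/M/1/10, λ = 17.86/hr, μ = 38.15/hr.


ρ = 0.4682; P_K = (1−ρ)ρ^10/(1−ρ^11) = 0.0002690
λ_eff = λ(1 − P_K) = 17.86·(1 − 0.0002690) = 17.86·0.999731 = 17.8552 /hr

Final: 17.8552 /hr


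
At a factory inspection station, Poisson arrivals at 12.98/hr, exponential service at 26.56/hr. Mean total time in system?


W = 1/(μ−λ) = 1/(26.56 − 12.98) = 1/13.58 = 0.07364 hr

Final: 0.07364 hr


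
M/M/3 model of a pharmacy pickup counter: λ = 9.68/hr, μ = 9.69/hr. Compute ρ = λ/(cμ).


ρ = λ/(cμ) = 9.68/(3·9.69) = 9.68/29.07 = 0.3330

Final: 0.3330


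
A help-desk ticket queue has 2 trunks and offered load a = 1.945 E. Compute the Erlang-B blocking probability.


B(c,a) = (a^c/c!) / Σ_{k=0}^{c} a^k/k!
a^2/2! = 1.891513
Σ terms (k=0..2): 1.00000 + 1.94500 + 1.89151 = 4.836513
B = 1.891513/4.836513 = 0.391090

Final: 0.391090


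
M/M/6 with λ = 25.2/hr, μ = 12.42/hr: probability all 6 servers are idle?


a = λ/μ = 25.2/12.42 = 2.0290; ρ = a/c = 0.3382
Σ_{k=0}^{5} a^k/k! (terms k=0..5) = 1.00000 + 2.02899 + 2.05839 + 1.39215 + 0.70616 + 0.28656 = 7.47225
Tail: a^6/(6!(1−ρ)) = 69.77079/(720·0.6618) = 0.14642
P₀ = 1/(7.47225 + 0.14642) = 1/7.61866 = 0.131257

Final: 0.131257


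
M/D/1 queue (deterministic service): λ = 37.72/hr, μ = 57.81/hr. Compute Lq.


ρ = 37.72/57.81 = 0.6525
M/D/1: Lq = ρ²/(2(1−ρ)) = 0.4257/(2·0.3475) = 0.61253

Final: 0.61253


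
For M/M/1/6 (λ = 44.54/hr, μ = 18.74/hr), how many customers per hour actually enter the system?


ρ = 2.3767; P_K = (1−ρ)ρ^6/(1−ρ^7) = 0.580610
λ_eff = λ(1 − P_K) = 44.54·(1 − 0.580610) = 44.54·0.419390 = 18.6796 /hr

Final: 18.6796 /hr


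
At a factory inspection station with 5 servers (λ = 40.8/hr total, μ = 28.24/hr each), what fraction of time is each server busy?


ρ = λ/(cμ) = 40.8/(5·28.24) = 40.8/141.20 = 0.2890

Final: 0.2890


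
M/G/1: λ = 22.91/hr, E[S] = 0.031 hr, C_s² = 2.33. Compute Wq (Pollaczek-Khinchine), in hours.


ρ = λ·E[S] = 22.91·0.031 = 0.7102
E[S²] = E[S]²(1+C_s²) = 0.031²·(1+2.33) = 0.003200
Wq = λ·E[S²]/(2(1−ρ)) = 22.91·0.003200/(2·0.2898) = 0.12650 hr

Final: 0.12650 hr


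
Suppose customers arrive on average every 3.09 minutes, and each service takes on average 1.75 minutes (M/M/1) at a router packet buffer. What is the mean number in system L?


λ = 60/3.09 = 19.4175 /hr
μ = 60/1.75 = 34.2857 /hr
ρ = λ/μ = 19.4175/34.2857 = 0.5663
L = ρ/(1−ρ) = 0.5663/0.4337 = 1.3060

Final: 1.3060


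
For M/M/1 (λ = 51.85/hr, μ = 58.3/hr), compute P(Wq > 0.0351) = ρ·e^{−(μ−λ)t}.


ρ = 51.85/58.3 = 0.8894
P(Wq > t) = ρ·e^{−(μ−λ)t} = 0.8894·e^{−0.2264}
= 0.8894·0.797403 = 0.709183

Final: 0.709183


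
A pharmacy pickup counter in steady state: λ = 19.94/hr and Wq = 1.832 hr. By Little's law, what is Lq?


Lq = λWq = 19.94·1.832 = 36.5301

Final: 36.5301


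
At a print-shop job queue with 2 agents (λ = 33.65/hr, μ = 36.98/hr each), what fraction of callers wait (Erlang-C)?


a = λ/μ = 0.9100; ρ = a/2 = 0.4550
P₀ = 0.374593 (from M/M/c formula)
C(c,a) = [a^c/(c!(1−ρ))]·P₀ = [0.82801/(2·0.5450)]·0.374593
= 0.75961·0.374593 = 0.284545

Final: 0.284545


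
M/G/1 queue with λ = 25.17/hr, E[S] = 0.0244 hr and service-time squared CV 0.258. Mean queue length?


ρ = λ·E[S] = 25.17·0.0244 = 0.6141
Lq = ρ²(1+C_s²)/(2(1−ρ)) = 0.3772·(1+0.258)/(2·0.3859)
= 0.3772·1.2580/0.7717 = 0.61486

Final: 0.61486


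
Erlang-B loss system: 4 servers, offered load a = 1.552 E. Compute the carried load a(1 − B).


B(4,1.552) = 0.052313 (Erlang-B)
Carried load = a(1 − B) = 1.552·(1 − 0.052313) = 1.552·0.947687 = 1.4708 E

Final: 1.4708 Erlangs


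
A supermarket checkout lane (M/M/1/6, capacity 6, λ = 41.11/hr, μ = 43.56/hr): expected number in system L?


ρ = 41.11/43.56 = 0.9438
L = ρ[1 − (K+1)ρ^K + Kρ^(K+1)] / [(1−ρ)(1−ρ^(K+1))]
Numerator: 0.9438·(1 − 7·0.706574 + 6·0.666833) = 0.051889
Denominator: (0.05624)·(0.333167) = 0.018739
L = 0.051889/0.018739 = 2.7691

Final: 2.7691


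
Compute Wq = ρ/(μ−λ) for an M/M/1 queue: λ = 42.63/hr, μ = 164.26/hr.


ρ = 42.63/164.26 = 0.2595
Wq = ρ/(μ−λ) = 0.2595/(164.26 − 42.63) = 0.2595/121.63 = 0.002134 hr

Final: 0.002134 hr


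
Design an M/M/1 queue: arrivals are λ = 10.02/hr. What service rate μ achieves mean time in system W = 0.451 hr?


W = 1/(μ−λ) ⇒ μ − λ = 1/W = 1/0.451 = 2.2173
μ = λ + 1/W = 10.02 + 2.2173 = 12.2373 per hr

Final: 12.2373 /hr


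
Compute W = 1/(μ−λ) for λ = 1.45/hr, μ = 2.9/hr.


W = 1/(μ−λ) = 1/(2.9 − 1.45) = 1/1.45 = 0.6897 hr

Final: 0.6897 hr


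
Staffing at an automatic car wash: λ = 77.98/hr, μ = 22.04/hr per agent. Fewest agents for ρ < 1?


Stability requires cμ > λ ⇔ c > λ/μ.
λ/μ = 77.98/22.04 = 3.5381
Minimum integer c = ⌊3.5381⌋ + 1 = 4
Check: 4·22.04 = 88.16 > 77.98, while 3·22.04 = 66.12 ≤ 77.98

Final: 4 servers


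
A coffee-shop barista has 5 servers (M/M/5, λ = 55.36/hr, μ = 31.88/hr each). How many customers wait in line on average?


a = λ/μ = 1.7365; ρ = a/5 = 0.3473
P₀ = 0.175517
Lq = P₀·a^c·ρ / (c!·(1−ρ)²) = 0.175517·15.79024·0.3473/(120·0.42601)
= 0.01883

Final: 0.01883


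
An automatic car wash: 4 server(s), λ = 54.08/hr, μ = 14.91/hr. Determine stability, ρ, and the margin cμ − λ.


Total capacity cμ = 4·14.91 = 59.64/hr
ρ = λ/(cμ) = 54.08/59.64 = 0.9068
Stable ⇔ ρ < 1: YES
Spare capacity = cμ − λ = 59.64 − 54.08 = 5.56/hr

Final: ρ = 0.9068; stable; margin = 5.56/hr


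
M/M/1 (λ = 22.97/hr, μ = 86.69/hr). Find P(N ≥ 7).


ρ = 22.97/86.69 = 0.2650
P(N ≥ n) = ρ^n = 0.2650^7 = 0.00009169

Final: 0.00009169


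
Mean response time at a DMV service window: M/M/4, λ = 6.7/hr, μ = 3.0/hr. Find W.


a = 2.2333; ρ = 0.5583; P₀ = 0.100697
Lq = P₀·a^c·ρ/(c!(1−ρ)²) = 0.29876
Wq = Lq/λ = 0.29876/6.7 = 0.04459 hr
W = Wq + 1/μ = 0.04459 + 0.33333 = 0.37792 hr

Final: 0.37792 hr


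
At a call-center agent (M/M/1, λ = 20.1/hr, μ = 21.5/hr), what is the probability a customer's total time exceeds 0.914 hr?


W ~ Exponential(μ−λ) for M/M/1.
μ − λ = 21.5 − 20.1 = 1.4000
P(W > t) = e^{−(μ−λ)t} = e^{−1.2796} = 0.278149

Final: 0.278149


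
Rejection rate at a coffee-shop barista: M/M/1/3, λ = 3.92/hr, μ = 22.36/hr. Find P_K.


ρ = λ/μ = 3.92/22.36 = 0.1753
P_K = (1−ρ)ρ^K/(1−ρ^(K+1)) = (0.8247·0.005388)/(1 − 0.0009446)
= 0.004444/0.999055 = 0.004448

Final: 0.004448


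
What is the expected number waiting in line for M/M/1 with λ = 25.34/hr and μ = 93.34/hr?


ρ = 25.34/93.34 = 0.2715
Lq = ρ²/(1−ρ) = 0.07370/0.7285 = 0.1012

Final: 0.1012


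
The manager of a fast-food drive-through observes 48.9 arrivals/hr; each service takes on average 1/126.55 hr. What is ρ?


ρ = λ/μ = 48.9/126.55 = 0.3864

Final: 0.3864


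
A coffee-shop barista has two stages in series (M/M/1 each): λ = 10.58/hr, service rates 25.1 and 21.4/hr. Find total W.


Each node sees arrival rate λ = 10.58/hr (tandem ⇒ throughput preserved).
W₁ = 1/(μ₁−λ) = 1/(25.1−10.58) = 0.06887 hr
W₂ = 1/(μ₂−λ) = 1/(21.4−10.58) = 0.09242 hr
W_total = W₁ + W₂ = 0.06887 + 0.09242 = 0.16129 hr

Final: 0.16129 hr


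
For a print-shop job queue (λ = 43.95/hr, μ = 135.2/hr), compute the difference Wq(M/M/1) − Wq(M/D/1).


ρ = 43.95/135.2 = 0.3251
Wq(M/M/1) = ρ/(μ−λ) = 0.3251/91.25 = 0.003562 hr
Wq(M/D/1) = ρ/(2(μ−λ)) = 0.001781 hr
Savings = 0.003562 − 0.001781 = 0.001781 hr

Final: 0.001781 hr


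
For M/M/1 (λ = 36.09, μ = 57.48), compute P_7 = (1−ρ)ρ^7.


ρ = 36.09/57.48 = 0.6279
P_n = (1−ρ)·ρ^n = (1 − 0.6279)·0.6279^7 = 0.3721·0.038467 = 0.014315

Final: 0.014315


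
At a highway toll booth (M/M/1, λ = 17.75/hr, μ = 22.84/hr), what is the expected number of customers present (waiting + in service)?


ρ = λ/μ = 17.75/22.84 = 0.7771
L = ρ/(1−ρ) = 0.7771/(1 − 0.7771) = 0.7771/0.2229 = 3.4872

Final: 3.4872


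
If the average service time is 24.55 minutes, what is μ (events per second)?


μ = 1/(service time) in consistent units.
1 second = 0.0166667 min, so μ = 0.0166667/24.55 = 0.0006789 per second

Final: 0.0006789 /sec


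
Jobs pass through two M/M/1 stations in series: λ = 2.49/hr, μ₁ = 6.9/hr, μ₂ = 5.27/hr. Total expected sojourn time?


Each node sees arrival rate λ = 2.49/hr (tandem ⇒ throughput preserved).
W₁ = 1/(μ₁−λ) = 1/(6.9−2.49) = 0.22676 hr
W₂ = 1/(μ₂−λ) = 1/(5.27−2.49) = 0.35971 hr
W_total = W₁ + W₂ = 0.22676 + 0.35971 = 0.58647 hr

Final: 0.58647 hr


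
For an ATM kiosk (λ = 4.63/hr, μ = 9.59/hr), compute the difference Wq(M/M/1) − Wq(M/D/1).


ρ = 4.63/9.59 = 0.4828
Wq(M/M/1) = ρ/(μ−λ) = 0.4828/4.96 = 0.09734 hr
Wq(M/D/1) = ρ/(2(μ−λ)) = 0.04867 hr
Savings = 0.09734 − 0.04867 = 0.04867 hr

Final: 0.04867 hr


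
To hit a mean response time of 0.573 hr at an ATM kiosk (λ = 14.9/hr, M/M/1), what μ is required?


W = 1/(μ−λ) ⇒ μ − λ = 1/W = 1/0.573 = 1.7452
μ = λ + 1/W = 14.9 + 1.7452 = 16.6452 per hr

Final: 16.6452 /hr


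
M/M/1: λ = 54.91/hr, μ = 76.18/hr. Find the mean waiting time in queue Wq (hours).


ρ = 54.91/76.18 = 0.7208
Wq = ρ/(μ−λ) = 0.7208/(76.18 − 54.91) = 0.7208/21.27 = 0.03389 hr

Final: 0.03389 hr


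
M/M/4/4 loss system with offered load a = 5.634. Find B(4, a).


B(c,a) = (a^c/c!) / Σ_{k=0}^{c} a^k/k!
a^4/4! = 41.981324
Σ terms (k=0..4): 1.00000 + 5.63400 + 15.87098 + 29.80570 + 41.98132 = 94.291998
B = 41.981324/94.291998 = 0.445227

Final: 0.445227


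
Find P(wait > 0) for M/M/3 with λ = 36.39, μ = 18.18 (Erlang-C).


a = λ/μ = 2.0017; ρ = a/3 = 0.6672
P₀ = 0.110846 (from M/M/c formula)
C(c,a) = [a^c/(c!(1−ρ))]·P₀ = [8.01982/(6·0.3328)]·0.110846
= 4.01654·0.110846 = 0.445219

Final: 0.445219


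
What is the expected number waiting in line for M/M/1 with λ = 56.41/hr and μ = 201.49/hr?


ρ = 56.41/201.49 = 0.2800
Lq = ρ²/(1−ρ) = 0.07838/0.7200 = 0.1089

Final: 0.1089


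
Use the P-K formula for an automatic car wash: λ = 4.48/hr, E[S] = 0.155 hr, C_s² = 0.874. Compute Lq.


ρ = λ·E[S] = 4.48·0.155 = 0.6944
Lq = ρ²(1+C_s²)/(2(1−ρ)) = 0.4822·(1+0.874)/(2·0.3056)
= 0.4822·1.8740/0.6112 = 1.47845

Final: 1.47845


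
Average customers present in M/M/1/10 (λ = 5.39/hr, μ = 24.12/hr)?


ρ = 5.39/24.12 = 0.2235
L = ρ[1 − (K+1)ρ^K + Kρ^(K+1)] / [(1−ρ)(1−ρ^(K+1))]
Numerator: 0.2235·(1 − 11·0.0000003105 + 10·0.00000006939) = 0.223465
Denominator: (0.7765)·(1.000000) = 0.776534
L = 0.223465/0.776534 = 0.2878

Final: 0.2878


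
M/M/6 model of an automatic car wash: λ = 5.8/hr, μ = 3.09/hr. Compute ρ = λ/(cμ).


ρ = λ/(cμ) = 5.8/(6·3.09) = 5.8/18.54 = 0.3128

Final: 0.3128


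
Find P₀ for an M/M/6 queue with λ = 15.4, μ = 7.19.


a = λ/μ = 15.4/7.19 = 2.1419; ρ = a/c = 0.3570
Σ_{k=0}^{5} a^k/k! (terms k=0..5) = 1.00000 + 2.14186 + 2.29379 + 1.63766 + 0.87691 + 0.37565 = 8.32587
Tail: a^6/(6!(1−ρ)) = 96.54971/(720·0.6430) = 0.20854
P₀ = 1/(8.32587 + 0.20854) = 1/8.53441 = 0.117173

Final: 0.117173


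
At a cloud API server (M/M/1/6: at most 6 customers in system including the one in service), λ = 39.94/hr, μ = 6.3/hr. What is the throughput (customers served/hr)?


ρ = 6.3397; P_K = (1−ρ)ρ^6/(1−ρ^7) = 0.842265
λ_eff = λ(1 − P_K) = 39.94·(1 − 0.842265) = 39.94·0.157735 = 6.2999 /hr

Final: 6.2999 /hr


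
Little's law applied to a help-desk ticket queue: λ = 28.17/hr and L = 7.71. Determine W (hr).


W = L/λ = 7.71/28.17 = 0.2737 hr

Final: 0.2737 hr


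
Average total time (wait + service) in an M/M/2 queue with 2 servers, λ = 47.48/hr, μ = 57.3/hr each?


a = 0.8286; ρ = 0.4143; P₀ = 0.414116
Lq = P₀·a^c·ρ/(c!(1−ρ)²) = 0.17171
Wq = Lq/λ = 0.17171/47.48 = 0.003616 hr
W = Wq + 1/μ = 0.003616 + 0.01745 = 0.02107 hr

Final: 0.02107 hr


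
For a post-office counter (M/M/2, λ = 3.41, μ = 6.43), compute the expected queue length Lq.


a = λ/μ = 0.5303; ρ = a/2 = 0.2652
P₀ = 0.580824
Lq = P₀·a^c·ρ / (c!·(1−ρ)²) = 0.580824·0.28125·0.2652/(2·0.53998)
= 0.04011

Final: 0.04011


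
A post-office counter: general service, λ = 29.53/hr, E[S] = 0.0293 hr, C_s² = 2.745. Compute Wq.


ρ = λ·E[S] = 29.53·0.0293 = 0.8652
E[S²] = E[S]²(1+C_s²) = 0.0293²·(1+2.745) = 0.003215
Wq = λ·E[S²]/(2(1−ρ)) = 29.53·0.003215/(2·0.1348) = 0.35223 hr

Final: 0.35223 hr


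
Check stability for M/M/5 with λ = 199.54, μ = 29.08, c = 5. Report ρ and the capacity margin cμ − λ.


Total capacity cμ = 5·29.08 = 145.40/hr
ρ = λ/(cμ) = 199.54/145.40 = 1.3724
Stable ⇔ ρ < 1: NO
Spare capacity = cμ − λ = 145.40 − 199.54 = -54.14/hr

Final: ρ = 1.3724; unstable; margin = -54.14/hr


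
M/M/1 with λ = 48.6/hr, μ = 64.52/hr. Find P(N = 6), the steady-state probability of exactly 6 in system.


ρ = 48.6/64.52 = 0.7533
P_n = (1−ρ)·ρ^n = (1 − 0.7533)·0.7533^6 = 0.2467·0.182663 = 0.045071

Final: 0.045071


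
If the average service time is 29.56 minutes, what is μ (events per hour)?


μ = 1/(service time) in consistent units.
1 hour = 60 min, so μ = 60/29.56 = 2.0298 per hour

Final: 2.0298 /hr


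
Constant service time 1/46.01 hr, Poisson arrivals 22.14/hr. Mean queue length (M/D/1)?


ρ = 22.14/46.01 = 0.4812
M/D/1: Lq = ρ²/(2(1−ρ)) = 0.2316/(2·0.5188) = 0.22316

Final: 0.22316


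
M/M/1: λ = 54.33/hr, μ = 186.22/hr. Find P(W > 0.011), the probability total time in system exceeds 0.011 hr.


W ~ Exponential(μ−λ) for M/M/1.
μ − λ = 186.22 − 54.33 = 131.8900
P(W > t) = e^{−(μ−λ)t} = e^{−1.4508} = 0.234385

Final: 0.234385


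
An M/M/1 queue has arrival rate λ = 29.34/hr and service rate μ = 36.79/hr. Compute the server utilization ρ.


ρ = λ/μ = 29.34/36.79 = 0.7975

Final: 0.7975


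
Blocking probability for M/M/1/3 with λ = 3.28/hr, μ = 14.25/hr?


ρ = λ/μ = 3.28/14.25 = 0.2302
P_K = (1−ρ)ρ^K/(1−ρ^(K+1)) = (0.7698·0.012195)/(1 − 0.002807)
= 0.009388/0.997193 = 0.009414

Final: 0.009414


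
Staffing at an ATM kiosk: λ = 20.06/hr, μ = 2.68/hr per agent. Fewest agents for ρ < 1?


Stability requires cμ > λ ⇔ c > λ/μ.
λ/μ = 20.06/2.68 = 7.4851
Minimum integer c = ⌊7.4851⌋ + 1 = 8
Check: 8·2.68 = 21.44 > 20.06, while 7·2.68 = 18.76 ≤ 20.06

Final: 8 servers


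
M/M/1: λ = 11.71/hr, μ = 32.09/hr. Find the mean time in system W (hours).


W = 1/(μ−λ) = 1/(32.09 − 11.71) = 1/20.38 = 0.04907 hr

Final: 0.04907 hr


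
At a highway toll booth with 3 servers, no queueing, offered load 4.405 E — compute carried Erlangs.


B(3,4.405) = 0.485330 (Erlang-B)
Carried load = a(1 − B) = 4.405·(1 − 0.485330) = 4.405·0.514670 = 2.2671 E

Final: 2.2671 Erlangs


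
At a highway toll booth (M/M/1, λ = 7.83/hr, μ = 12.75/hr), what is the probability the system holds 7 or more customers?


ρ = 7.83/12.75 = 0.6141
P(N ≥ n) = ρ^n = 0.6141^7 = 0.032943

Final: 0.032943


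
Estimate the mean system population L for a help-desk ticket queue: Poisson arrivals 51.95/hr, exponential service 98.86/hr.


ρ = λ/μ = 51.95/98.86 = 0.5255
L = ρ/(1−ρ) = 0.5255/(1 − 0.5255) = 0.5255/0.4745 = 1.1074

Final: 1.1074


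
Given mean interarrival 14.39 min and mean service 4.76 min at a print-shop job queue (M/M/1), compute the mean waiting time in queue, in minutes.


λ = 60/14.39 = 4.1696 /hr
μ = 60/4.76 = 12.6050 /hr
ρ = λ/μ = 4.1696/12.6050 = 0.3308
Wq = ρ/(μ−λ) = 0.3308/(12.6050−4.1696) = 0.03921 hr
In minutes: 0.03921·60 = 2.353 min

Final: 2.353 min


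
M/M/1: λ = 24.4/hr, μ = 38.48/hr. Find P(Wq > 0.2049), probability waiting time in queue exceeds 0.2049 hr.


ρ = 24.4/38.48 = 0.6341
P(Wq > t) = ρ·e^{−(μ−λ)t} = 0.6341·e^{−2.8850}
= 0.6341·0.055855 = 0.035418

Final: 0.035418


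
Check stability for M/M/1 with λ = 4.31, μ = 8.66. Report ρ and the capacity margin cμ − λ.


Total capacity cμ = 1·8.66 = 8.66/hr
ρ = λ/(cμ) = 4.31/8.66 = 0.4977
Stable ⇔ ρ < 1: YES
Spare capacity = cμ − λ = 8.66 − 4.31 = 4.35/hr

Final: ρ = 0.4977; stable; margin = 4.35/hr


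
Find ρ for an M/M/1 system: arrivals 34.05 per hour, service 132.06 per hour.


ρ = λ/μ = 34.05/132.06 = 0.2578

Final: 0.2578


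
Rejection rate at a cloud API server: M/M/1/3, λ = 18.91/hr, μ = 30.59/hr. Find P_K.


ρ = λ/μ = 18.91/30.59 = 0.6182
P_K = (1−ρ)ρ^K/(1−ρ^(K+1)) = (0.3818·0.236231)/(1 − 0.146032)
= 0.090199/0.853968 = 0.105623

Final: 0.105623


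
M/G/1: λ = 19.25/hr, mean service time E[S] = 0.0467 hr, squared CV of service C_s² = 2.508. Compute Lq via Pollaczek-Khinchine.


ρ = λ·E[S] = 19.25·0.0467 = 0.8990
Lq = ρ²(1+C_s²)/(2(1−ρ)) = 0.8082·(1+2.508)/(2·0.1010)
= 0.8082·3.5080/0.2021 = 14.03124

Final: 14.03124


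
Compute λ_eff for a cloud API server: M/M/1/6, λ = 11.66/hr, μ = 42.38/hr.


ρ = 0.2751; P_K = (1−ρ)ρ^6/(1−ρ^7) = 0.0003144
λ_eff = λ(1 − P_K) = 11.66·(1 − 0.0003144) = 11.66·0.999686 = 11.6563 /hr

Final: 11.6563 /hr


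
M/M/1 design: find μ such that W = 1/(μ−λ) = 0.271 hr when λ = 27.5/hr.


W = 1/(μ−λ) ⇒ μ − λ = 1/W = 1/0.271 = 3.6900
μ = λ + 1/W = 27.5 + 3.6900 = 31.1900 per hr

Final: 31.1900 /hr


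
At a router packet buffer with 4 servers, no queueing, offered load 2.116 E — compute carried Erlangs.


B(4,2.116) = 0.107518 (Erlang-B)
Carried load = a(1 − B) = 2.116·(1 − 0.107518) = 2.116·0.892482 = 1.8885 E

Final: 1.8885 Erlangs


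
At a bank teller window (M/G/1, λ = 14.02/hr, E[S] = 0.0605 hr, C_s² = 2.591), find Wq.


ρ = λ·E[S] = 14.02·0.0605 = 0.8482
E[S²] = E[S]²(1+C_s²) = 0.0605²·(1+2.591) = 0.013144
Wq = λ·E[S²]/(2(1−ρ)) = 14.02·0.013144/(2·0.1518) = 0.60702 hr

Final: 0.60702 hr


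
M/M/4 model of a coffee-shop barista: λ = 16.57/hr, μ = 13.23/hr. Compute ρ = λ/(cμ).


ρ = λ/(cμ) = 16.57/(4·13.23) = 16.57/52.92 = 0.3131

Final: 0.3131


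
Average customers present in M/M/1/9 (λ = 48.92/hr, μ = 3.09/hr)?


ρ = 48.92/3.09 = 15.8317
L = ρ[1 − (K+1)ρ^K + Kρ^(K+1)] / [(1−ρ)(1−ρ^(K+1))]
Numerator: 15.8317·(1 − 10·62481539320.353714 + 9·989189936424.499634) = 131053260897576.234375
Denominator: (-14.8317)·(-989189936423.499634) = 14671383425983.492188
L = 131053260897576.234375/14671383425983.492188 = 8.9326

Final: 8.9326


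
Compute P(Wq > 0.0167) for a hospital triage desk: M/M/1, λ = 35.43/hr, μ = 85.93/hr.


ρ = 35.43/85.93 = 0.4123
P(Wq > t) = ρ·e^{−(μ−λ)t} = 0.4123·e^{−0.8434}
= 0.4123·0.430267 = 0.177404

Final: 0.177404


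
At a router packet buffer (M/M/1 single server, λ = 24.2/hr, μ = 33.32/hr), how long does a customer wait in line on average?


ρ = 24.2/33.32 = 0.7263
Wq = ρ/(μ−λ) = 0.7263/(33.32 − 24.2) = 0.7263/9.12 = 0.07964 hr

Final: 0.07964 hr


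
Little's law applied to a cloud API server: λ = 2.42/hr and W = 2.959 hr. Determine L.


L = λW = 2.42·2.959 = 7.1608

Final: 7.1608


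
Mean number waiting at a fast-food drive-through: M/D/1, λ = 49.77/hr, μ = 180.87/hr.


ρ = 49.77/180.87 = 0.2752
M/D/1: Lq = ρ²/(2(1−ρ)) = 0.07572/(2·0.7248) = 0.05223

Final: 0.05223


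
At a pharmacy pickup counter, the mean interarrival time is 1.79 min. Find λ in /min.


λ = 1/(interarrival time) in consistent units.
1 minute = 1 min, so λ = 1/1.79 = 0.5587 per minute

Final: 0.5587 /min


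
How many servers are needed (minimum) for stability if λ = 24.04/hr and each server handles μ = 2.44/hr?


Stability requires cμ > λ ⇔ c > λ/μ.
λ/μ = 24.04/2.44 = 9.8525
Minimum integer c = ⌊9.8525⌋ + 1 = 10
Check: 10·2.44 = 24.40 > 24.04, while 9·2.44 = 21.96 ≤ 24.04

Final: 10 servers


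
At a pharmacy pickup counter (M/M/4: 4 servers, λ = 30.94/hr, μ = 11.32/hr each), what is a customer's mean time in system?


a = 2.7332; ρ = 0.6833; P₀ = 0.054903
Lq = P₀·a^c·ρ/(c!(1−ρ)²) = 0.86978
Wq = Lq/λ = 0.86978/30.94 = 0.02811 hr
W = Wq + 1/μ = 0.02811 + 0.08834 = 0.11645 hr

Final: 0.11645 hr


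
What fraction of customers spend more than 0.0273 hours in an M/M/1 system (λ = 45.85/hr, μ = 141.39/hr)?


W ~ Exponential(μ−λ) for M/M/1.
μ − λ = 141.39 − 45.85 = 95.5400
P(W > t) = e^{−(μ−λ)t} = e^{−2.6082} = 0.073664

Final: 0.073664


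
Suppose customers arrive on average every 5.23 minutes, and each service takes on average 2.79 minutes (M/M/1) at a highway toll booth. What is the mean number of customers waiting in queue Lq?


λ = 60/5.23 = 11.4723 /hr
μ = 60/2.79 = 21.5054 /hr
ρ = λ/μ = 11.4723/21.5054 = 0.5335
Lq = ρ²/(1−ρ) = 0.2846/0.4665 = 0.6100

Final: 0.6100


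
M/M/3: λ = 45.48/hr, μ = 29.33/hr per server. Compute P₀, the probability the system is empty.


a = λ/μ = 45.48/29.33 = 1.5506; ρ = a/c = 0.5169
Σ_{k=0}^{2} a^k/k! (terms k=0..2) = 1.00000 + 1.55063 + 1.20223 = 3.75286
Tail: a^3/(3!(1−ρ)) = 3.72842/(6·0.4831) = 1.28622
P₀ = 1/(3.75286 + 1.28622) = 1/5.03908 = 0.198449

Final: 0.198449


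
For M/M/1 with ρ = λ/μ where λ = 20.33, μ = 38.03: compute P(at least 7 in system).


ρ = 20.33/38.03 = 0.5346
P(N ≥ n) = ρ^n = 0.5346^7 = 0.012476

Final: 0.012476


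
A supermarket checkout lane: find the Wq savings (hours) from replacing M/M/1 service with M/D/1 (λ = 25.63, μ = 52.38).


ρ = 25.63/52.38 = 0.4893
Wq(M/M/1) = ρ/(μ−λ) = 0.4893/26.75 = 0.01829 hr
Wq(M/D/1) = ρ/(2(μ−λ)) = 0.009146 hr
Savings = 0.01829 − 0.009146 = 0.009146 hr

Final: 0.009146 hr


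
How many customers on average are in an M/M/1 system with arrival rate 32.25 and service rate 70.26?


ρ = λ/μ = 32.25/70.26 = 0.4590
L = ρ/(1−ρ) = 0.4590/(1 − 0.4590) = 0.4590/0.5410 = 0.8485

Final: 0.8485


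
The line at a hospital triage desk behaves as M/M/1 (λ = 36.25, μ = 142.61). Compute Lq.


ρ = 36.25/142.61 = 0.2542
Lq = ρ²/(1−ρ) = 0.06461/0.7458 = 0.08663

Final: 0.08663


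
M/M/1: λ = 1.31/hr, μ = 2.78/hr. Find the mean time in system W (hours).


W = 1/(μ−λ) = 1/(2.78 − 1.31) = 1/1.47 = 0.6803 hr

Final: 0.6803 hr


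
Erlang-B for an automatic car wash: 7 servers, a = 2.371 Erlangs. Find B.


B(c,a) = (a^c/c!) / Σ_{k=0}^{c} a^k/k!
a^7/7! = 0.083578
Σ terms (k=0..7): 1.00000 + 2.37100 + 2.81082 + 2.22149 + 1.31679 + 0.62442 + 0.24675 + 0.08358 = 10.674838
B = 0.083578/10.674838 = 0.007829

Final: 0.007829


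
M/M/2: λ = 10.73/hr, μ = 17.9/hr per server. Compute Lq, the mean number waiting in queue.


a = λ/μ = 0.5994; ρ = a/2 = 0.2997
P₀ = 0.538792
Lq = P₀·a^c·ρ / (c!·(1−ρ)²) = 0.538792·0.35933·0.2997/(2·0.49039)
= 0.05916

Final: 0.05916


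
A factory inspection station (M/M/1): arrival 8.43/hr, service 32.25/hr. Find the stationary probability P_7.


ρ = 8.43/32.25 = 0.2614
P_n = (1−ρ)·ρ^n = (1 − 0.2614)·0.2614^7 = 0.7386·0.00008338 = 0.00006159

Final: 0.00006159


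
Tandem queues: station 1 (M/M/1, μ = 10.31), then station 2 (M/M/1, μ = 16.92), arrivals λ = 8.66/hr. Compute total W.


Each node sees arrival rate λ = 8.66/hr (tandem ⇒ throughput preserved).
W₁ = 1/(μ₁−λ) = 1/(10.31−8.66) = 0.60606 hr
W₂ = 1/(μ₂−λ) = 1/(16.92−8.66) = 0.12107 hr
W_total = W₁ + W₂ = 0.60606 + 0.12107 = 0.72713 hr

Final: 0.72713 hr


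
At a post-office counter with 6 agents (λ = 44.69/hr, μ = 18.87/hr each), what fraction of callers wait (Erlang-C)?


a = λ/μ = 2.3683; ρ = a/6 = 0.3947
P₀ = 0.093255 (from M/M/c formula)
C(c,a) = [a^c/(c!(1−ρ))]·P₀ = [176.45368/(720·0.6053)]·0.093255
= 0.40489·0.093255 = 0.037758

Final: 0.037758


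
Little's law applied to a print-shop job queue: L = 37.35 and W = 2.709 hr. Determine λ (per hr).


λ = L/W = 37.35/2.709 = 13.7874 /hr

Final: 13.7874 /hr


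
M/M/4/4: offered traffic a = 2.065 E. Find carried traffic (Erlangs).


B(4,2.065) = 0.102077 (Erlang-B)
Carried load = a(1 − B) = 2.065·(1 − 0.102077) = 2.065·0.897923 = 1.8542 E

Final: 1.8542 Erlangs


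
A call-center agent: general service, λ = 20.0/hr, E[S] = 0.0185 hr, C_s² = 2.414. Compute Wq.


ρ = λ·E[S] = 20.0·0.0185 = 0.3700
E[S²] = E[S]²(1+C_s²) = 0.0185²·(1+2.414) = 0.001168
Wq = λ·E[S²]/(2(1−ρ)) = 20.0·0.001168/(2·0.6300) = 0.01855 hr

Final: 0.01855 hr


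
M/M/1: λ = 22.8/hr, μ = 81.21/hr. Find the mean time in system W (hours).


W = 1/(μ−λ) = 1/(81.21 − 22.8) = 1/58.41 = 0.01712 hr

Final: 0.01712 hr


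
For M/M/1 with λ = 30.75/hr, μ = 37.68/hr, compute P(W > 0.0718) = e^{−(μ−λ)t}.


W ~ Exponential(μ−λ) for M/M/1.
μ − λ = 37.68 − 30.75 = 6.9300
P(W > t) = e^{−(μ−λ)t} = e^{−0.4976} = 0.608004

Final: 0.608004


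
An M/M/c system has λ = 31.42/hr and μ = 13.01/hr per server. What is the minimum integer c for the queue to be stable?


Stability requires cμ > λ ⇔ c > λ/μ.
λ/μ = 31.42/13.01 = 2.4151
Minimum integer c = ⌊2.4151⌋ + 1 = 3
Check: 3·13.01 = 39.03 > 31.42, while 2·13.01 = 26.02 ≤ 31.42

Final: 3 servers


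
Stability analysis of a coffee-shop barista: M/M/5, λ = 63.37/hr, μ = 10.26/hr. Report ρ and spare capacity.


Total capacity cμ = 5·10.26 = 51.30/hr
ρ = λ/(cμ) = 63.37/51.30 = 1.2353
Stable ⇔ ρ < 1: NO
Spare capacity = cμ − λ = 51.30 − 63.37 = -12.07/hr

Final: ρ = 1.2353; unstable; margin = -12.07/hr


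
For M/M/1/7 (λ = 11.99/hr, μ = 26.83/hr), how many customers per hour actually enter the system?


ρ = 0.4469; P_K = (1−ρ)ρ^7/(1−ρ^8) = 0.001972
λ_eff = λ(1 − P_K) = 11.99·(1 − 0.001972) = 11.99·0.998028 = 11.9664 /hr

Final: 11.9664 /hr


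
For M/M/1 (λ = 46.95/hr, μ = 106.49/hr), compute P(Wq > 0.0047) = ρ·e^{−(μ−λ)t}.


ρ = 46.95/106.49 = 0.4409
P(Wq > t) = ρ·e^{−(μ−λ)t} = 0.4409·e^{−0.2798}
= 0.4409·0.755906 = 0.333269

Final: 0.333269


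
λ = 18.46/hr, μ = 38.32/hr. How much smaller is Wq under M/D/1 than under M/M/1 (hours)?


ρ = 18.46/38.32 = 0.4817
Wq(M/M/1) = ρ/(μ−λ) = 0.4817/19.86 = 0.02426 hr
Wq(M/D/1) = ρ/(2(μ−λ)) = 0.01213 hr
Savings = 0.02426 − 0.01213 = 0.01213 hr

Final: 0.01213 hr


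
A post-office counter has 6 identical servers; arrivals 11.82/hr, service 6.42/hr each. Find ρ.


ρ = λ/(cμ) = 11.82/(6·6.42) = 11.82/38.52 = 0.3069

Final: 0.3069


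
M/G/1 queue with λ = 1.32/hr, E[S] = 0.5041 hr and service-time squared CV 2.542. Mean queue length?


ρ = λ·E[S] = 1.32·0.5041 = 0.6654
Lq = ρ²(1+C_s²)/(2(1−ρ)) = 0.4428·(1+2.542)/(2·0.3346)
= 0.4428·3.5420/0.6692 = 2.34363

Final: 2.34363


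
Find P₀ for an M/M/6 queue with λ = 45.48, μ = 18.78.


a = λ/μ = 45.48/18.78 = 2.4217; ρ = a/c = 0.4036
Σ_{k=0}^{5} a^k/k! (terms k=0..5) = 1.00000 + 2.42173 + 2.93238 + 2.36714 + 1.43314 + 0.69413 = 10.84851
Tail: a^6/(6!(1−ρ)) = 201.72012/(720·0.5964) = 0.46978
P₀ = 1/(10.84851 + 0.46978) = 1/11.31829 = 0.088353

Final: 0.088353


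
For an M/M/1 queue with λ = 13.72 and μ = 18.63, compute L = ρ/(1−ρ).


ρ = λ/μ = 13.72/18.63 = 0.7364
L = ρ/(1−ρ) = 0.7364/(1 − 0.7364) = 0.7364/0.2636 = 2.7943

Final: 2.7943


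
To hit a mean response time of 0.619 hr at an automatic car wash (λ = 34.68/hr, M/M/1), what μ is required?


W = 1/(μ−λ) ⇒ μ − λ = 1/W = 1/0.619 = 1.6155
μ = λ + 1/W = 34.68 + 1.6155 = 36.2955 per hr

Final: 36.2955 /hr


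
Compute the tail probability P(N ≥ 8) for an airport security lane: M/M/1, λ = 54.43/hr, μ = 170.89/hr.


ρ = 54.43/170.89 = 0.3185
P(N ≥ n) = ρ^n = 0.3185^8 = 0.0001059

Final: 0.0001059


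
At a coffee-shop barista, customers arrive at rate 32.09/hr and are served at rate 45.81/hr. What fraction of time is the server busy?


ρ = λ/μ = 32.09/45.81 = 0.7005

Final: 0.7005


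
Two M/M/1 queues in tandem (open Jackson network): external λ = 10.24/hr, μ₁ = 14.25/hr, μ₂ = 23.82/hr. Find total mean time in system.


Each node sees arrival rate λ = 10.24/hr (tandem ⇒ throughput preserved).
W₁ = 1/(μ₁−λ) = 1/(14.25−10.24) = 0.24938 hr
W₂ = 1/(μ₂−λ) = 1/(23.82−10.24) = 0.07364 hr
W_total = W₁ + W₂ = 0.24938 + 0.07364 = 0.32301 hr

Final: 0.32301 hr


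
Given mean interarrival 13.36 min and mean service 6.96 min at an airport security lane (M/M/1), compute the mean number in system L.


λ = 60/13.36 = 4.4910 /hr
μ = 60/6.96 = 8.6207 /hr
ρ = λ/μ = 4.4910/8.6207 = 0.5210
L = ρ/(1−ρ) = 0.5210/0.4790 = 1.0875

Final: 1.0875


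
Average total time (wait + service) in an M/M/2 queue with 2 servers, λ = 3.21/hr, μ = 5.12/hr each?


a = 0.6270; ρ = 0.3135; P₀ = 0.522677
Lq = P₀·a^c·ρ/(c!(1−ρ)²) = 0.06832
Wq = Lq/λ = 0.06832/3.21 = 0.02128 hr
W = Wq + 1/μ = 0.02128 + 0.19531 = 0.21660 hr

Final: 0.21660 hr
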